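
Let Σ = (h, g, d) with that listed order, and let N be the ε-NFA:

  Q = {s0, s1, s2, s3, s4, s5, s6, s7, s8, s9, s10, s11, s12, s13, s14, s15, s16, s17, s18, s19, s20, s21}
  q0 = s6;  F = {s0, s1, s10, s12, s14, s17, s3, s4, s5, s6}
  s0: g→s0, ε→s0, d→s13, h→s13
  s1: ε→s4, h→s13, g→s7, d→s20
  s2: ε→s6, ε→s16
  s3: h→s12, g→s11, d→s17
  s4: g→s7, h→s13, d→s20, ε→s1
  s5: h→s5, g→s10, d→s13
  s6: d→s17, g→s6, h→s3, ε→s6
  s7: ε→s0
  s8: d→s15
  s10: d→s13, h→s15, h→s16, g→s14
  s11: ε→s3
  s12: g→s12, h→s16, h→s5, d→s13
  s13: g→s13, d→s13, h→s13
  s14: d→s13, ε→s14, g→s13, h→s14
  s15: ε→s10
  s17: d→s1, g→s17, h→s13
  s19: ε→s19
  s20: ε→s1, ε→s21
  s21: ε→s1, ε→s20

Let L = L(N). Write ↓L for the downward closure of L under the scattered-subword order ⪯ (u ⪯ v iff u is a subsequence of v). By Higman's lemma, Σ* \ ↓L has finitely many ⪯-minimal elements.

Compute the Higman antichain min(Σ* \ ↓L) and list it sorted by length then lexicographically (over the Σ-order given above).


|Q|=22, |F|=10, |δ|=51 (15 ε).
min D↑ (10 st, q0=0, F={4}): 0:h→1,g→0,d→2 1:h→3,g→1,d→2 2:h→4,g→2,d→5 3:h→6,g→3,d→4 4:h→4,g→4,d→4 5:h→4,g→7,d→5 6:h→6,g→8,d→4 7:h→4,g→7,d→4 8:h→8,g→9,d→4 9:h→9,g→4,d→4.
'dh': |S_i|=[17, 8, 1] end={s13} rej; 2/2 single-dels accept.
'hhd': |S_i|=[17, 16, 7, 1] end={s13} rej; 3/3 deletions ∈↓L.
'ddgd': run [17, 8, 7, 3, 1] end={s13} ∉↓L; 4/4 del acc.
'hhhggg': |S_i|=[17, 16, 7, 6, 5, 2, 1] end={s13} ∉↓L; 6/6 single-dels accept.
4 words, ⪯-incomp.

A = [dh, hhd, ddgd, hhhggg].


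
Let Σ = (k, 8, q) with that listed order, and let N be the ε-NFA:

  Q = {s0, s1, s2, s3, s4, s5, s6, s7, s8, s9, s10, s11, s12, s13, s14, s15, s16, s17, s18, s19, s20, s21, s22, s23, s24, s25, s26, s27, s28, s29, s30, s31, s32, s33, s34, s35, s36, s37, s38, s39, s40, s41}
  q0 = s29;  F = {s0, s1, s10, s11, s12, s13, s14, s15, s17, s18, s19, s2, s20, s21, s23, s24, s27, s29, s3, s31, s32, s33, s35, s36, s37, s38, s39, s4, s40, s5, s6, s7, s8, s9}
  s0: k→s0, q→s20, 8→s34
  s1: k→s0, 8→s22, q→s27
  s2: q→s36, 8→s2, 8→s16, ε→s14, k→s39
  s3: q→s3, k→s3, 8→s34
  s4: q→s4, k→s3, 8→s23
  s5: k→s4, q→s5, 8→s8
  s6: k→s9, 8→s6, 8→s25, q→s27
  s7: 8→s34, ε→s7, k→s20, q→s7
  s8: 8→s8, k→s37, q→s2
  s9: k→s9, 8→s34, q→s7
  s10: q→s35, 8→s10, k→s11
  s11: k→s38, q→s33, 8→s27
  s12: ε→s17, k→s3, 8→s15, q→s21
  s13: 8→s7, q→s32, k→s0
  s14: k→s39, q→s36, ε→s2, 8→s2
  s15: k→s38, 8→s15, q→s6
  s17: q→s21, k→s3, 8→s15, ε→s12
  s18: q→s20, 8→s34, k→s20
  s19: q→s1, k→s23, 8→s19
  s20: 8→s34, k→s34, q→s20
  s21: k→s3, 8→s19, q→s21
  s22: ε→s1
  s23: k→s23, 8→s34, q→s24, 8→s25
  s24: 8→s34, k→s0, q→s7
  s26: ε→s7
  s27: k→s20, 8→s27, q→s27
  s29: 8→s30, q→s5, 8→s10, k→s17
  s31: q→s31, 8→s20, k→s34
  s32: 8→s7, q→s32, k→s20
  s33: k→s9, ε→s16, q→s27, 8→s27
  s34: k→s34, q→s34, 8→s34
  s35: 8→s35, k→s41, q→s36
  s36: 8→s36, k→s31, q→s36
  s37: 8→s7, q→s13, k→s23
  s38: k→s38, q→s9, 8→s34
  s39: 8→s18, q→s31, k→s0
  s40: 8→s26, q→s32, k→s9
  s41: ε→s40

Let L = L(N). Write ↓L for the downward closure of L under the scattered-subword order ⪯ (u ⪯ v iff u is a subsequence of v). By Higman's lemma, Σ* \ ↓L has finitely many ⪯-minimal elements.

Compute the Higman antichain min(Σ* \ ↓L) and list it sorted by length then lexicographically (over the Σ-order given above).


|Q|=42, |F|=34, |δ|=118 (9 ε).
min D↑ (33 st, q0=0, F={11}): 0:k→1,8→2,q→3 1:k→4,8→5,q→6 2:k→7,8→2,q→8 3:k→9,8→10,q→3 4:k→4,8→11,q→4 5:k→12,8→5,q→13 6:k→4,8→14,q→6 7:k→12,8→15,q→16 8:k→17,8→8,q→18 9:k→4,8→19,q→9 10:k→20,8→10,q→21 11:k→11,8→11,q→11 12:k→12,8→11,q→22 13:k→22,8→13,q→15 14:k→19,8→14,q→23 15:k→24,8→15,q→15 16:k→22,8→15,q→15 17:k→22,8→25,q→26 18:k→27,8→18,q→18 19:k→19,8→11,q→28 20:k→19,8→25,q→29 21:k→30,8→21,q→18 22:k→22,8→11,q→25 23:k→31,8→23,q→15 24:k→11,8→11,q→24 25:k→24,8→11,q→25 26:k→24,8→25,q→26 27:k→11,8→24,q→27 28:k→31,8→11,q→25 29:k→31,8→25,q→26 30:k→31,8→32,q→27 31:k→31,8→11,q→24 32:k→24,8→11,q→24 [Hopcroft].
'kk8': |S_i|=[41, 32, 10, 2] end={s25,s34} rej; 3/3 deletions ∈↓L.
'qk88': run [41, 33, 19, 9, 2] end={s25,s34} ∉↓L; 4/4 del acc.
'8k8kk': |S_i|=[41, 34, 22, 7, 2, 1] end={s34} — reject; 5/5 del acc.
'8qqkk': |S_i|=[41, 34, 25, 7, 3, 1] end={s34} — reject; 5/5 single-dels accept.
'q8qkqk': N↓-sim [41, 33, 28, 17, 6, 3, 1] end={s34} ∉↓L; 6/6 deletions ∈↓L.
5 minimals (antichain).

A = [kk8, qk88, 8k8kk, 8qqkk, q8qkqk].


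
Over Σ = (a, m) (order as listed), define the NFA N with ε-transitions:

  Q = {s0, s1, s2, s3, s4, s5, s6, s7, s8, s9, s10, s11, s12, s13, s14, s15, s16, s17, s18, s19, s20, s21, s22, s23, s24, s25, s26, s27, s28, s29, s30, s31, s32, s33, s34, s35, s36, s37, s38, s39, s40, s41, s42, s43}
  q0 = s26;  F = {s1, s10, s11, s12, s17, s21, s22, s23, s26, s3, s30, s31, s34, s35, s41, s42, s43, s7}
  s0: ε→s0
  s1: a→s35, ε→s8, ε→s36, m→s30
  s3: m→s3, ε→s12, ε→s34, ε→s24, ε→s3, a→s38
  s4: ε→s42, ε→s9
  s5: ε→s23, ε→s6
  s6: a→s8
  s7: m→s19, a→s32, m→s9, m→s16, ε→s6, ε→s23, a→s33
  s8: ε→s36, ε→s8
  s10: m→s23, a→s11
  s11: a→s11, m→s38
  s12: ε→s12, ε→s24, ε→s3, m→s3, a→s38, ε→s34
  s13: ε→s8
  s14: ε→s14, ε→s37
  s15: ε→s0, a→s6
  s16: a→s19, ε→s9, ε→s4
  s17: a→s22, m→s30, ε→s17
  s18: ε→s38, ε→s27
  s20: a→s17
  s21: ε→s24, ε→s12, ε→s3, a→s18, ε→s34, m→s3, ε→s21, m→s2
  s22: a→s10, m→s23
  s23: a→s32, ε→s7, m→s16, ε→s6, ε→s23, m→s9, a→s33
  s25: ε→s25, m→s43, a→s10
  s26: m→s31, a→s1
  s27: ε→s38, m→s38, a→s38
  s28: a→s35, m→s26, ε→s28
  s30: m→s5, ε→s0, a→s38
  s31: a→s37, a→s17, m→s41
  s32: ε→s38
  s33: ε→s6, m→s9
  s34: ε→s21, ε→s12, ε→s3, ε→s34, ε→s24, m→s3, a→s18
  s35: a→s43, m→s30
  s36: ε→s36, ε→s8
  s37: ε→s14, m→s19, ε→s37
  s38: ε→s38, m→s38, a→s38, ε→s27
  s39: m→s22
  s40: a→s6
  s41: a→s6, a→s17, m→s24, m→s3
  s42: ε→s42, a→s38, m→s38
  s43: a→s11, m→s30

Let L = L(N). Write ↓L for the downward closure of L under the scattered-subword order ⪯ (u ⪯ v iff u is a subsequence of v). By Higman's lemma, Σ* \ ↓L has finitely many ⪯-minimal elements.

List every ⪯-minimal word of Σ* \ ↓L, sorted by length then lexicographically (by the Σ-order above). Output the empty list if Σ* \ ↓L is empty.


|Q|=44, |F|=18, |δ|=115 (54 ε).
min D↑ (15 st, q0=0, F={8}): 0:a→1,m→2 1:a→3,m→4 2:a→5,m→6 3:a→7,m→4 4:a→8,m→9 5:a→10,m→4 6:a→5,m→11 7:a→12,m→4 8:a→8,m→8 9:a→8,m→13 10:a→14,m→9 11:a→8,m→11 12:a→12,m→8 13:a→8,m→8 14:a→12,m→9 (ε-aug+det+¬).
'ama': |S_i|=[36, 27, 17, 9] end={s19,s27,s32,s33,s36,s38,s6,s8,s9} — reject; 3/3 del acc.
'mmma': N↓-sim [36, 32, 29, 24, 10] end={s18,s19,s27,s32,s33,s36,s38,s6,s8,s9} rej; 4/4 del acc.
'aaaam': N↓-sim [36, 27, 22, 20, 10, 3] end={s27,s38,s9} — reject; 5/5 del acc.
'ammmm': run [36, 27, 17, 15, 7, 2] end={s27,s38} ∉↓L; 5/5 single-dels accept.
'maammm': |S_i|=[36, 32, 24, 17, 14, 7, 2] end={s27,s38} ∉↓L; 6/6 deletions ∈↓L.
5 obstructions.

Antichain: [ama, mmma, aaaam, ammmm, maammm].


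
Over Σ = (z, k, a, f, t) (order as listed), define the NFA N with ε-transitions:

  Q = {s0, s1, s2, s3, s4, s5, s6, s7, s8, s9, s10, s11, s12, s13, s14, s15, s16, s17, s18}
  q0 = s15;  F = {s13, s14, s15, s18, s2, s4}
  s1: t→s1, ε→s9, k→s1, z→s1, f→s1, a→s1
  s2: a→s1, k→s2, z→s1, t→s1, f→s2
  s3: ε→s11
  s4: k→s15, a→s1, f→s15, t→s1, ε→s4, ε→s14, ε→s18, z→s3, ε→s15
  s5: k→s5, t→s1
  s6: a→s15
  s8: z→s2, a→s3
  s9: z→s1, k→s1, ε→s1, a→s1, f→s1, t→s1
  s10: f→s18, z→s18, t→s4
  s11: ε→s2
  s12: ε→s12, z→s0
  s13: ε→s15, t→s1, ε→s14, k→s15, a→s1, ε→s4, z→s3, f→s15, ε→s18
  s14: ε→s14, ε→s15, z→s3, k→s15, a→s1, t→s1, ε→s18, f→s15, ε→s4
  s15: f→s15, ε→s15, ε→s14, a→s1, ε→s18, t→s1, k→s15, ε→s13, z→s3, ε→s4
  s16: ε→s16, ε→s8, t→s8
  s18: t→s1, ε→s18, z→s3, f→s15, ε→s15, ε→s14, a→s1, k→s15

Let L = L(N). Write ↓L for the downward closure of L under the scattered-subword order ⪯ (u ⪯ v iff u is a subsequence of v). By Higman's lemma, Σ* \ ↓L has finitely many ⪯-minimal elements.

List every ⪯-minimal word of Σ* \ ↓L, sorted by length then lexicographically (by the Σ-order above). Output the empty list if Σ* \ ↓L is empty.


A = [a, t, zz].

|Q|=19, |F|=6, |δ|=77 (27 ε).
min D↑ (3 st, q0=0, F={2}): 0:z→1,k→0,a→2,f→0,t→2 1:z→2,k→1,a→2,f→1,t→2 2:z→2,k→2,a→2,f→2,t→2.
'a': N↓-sim [10, 2] end={s1,s9} — reject; 1/1 del acc.
't': |S_i|=[10, 2] end={s1,s9} ∉↓L; 1/1 del acc.
'zz': N↓-sim [10, 5, 2] end={s1,s9} rej; 2/2 single-dels accept.
3 minimals (antichain).


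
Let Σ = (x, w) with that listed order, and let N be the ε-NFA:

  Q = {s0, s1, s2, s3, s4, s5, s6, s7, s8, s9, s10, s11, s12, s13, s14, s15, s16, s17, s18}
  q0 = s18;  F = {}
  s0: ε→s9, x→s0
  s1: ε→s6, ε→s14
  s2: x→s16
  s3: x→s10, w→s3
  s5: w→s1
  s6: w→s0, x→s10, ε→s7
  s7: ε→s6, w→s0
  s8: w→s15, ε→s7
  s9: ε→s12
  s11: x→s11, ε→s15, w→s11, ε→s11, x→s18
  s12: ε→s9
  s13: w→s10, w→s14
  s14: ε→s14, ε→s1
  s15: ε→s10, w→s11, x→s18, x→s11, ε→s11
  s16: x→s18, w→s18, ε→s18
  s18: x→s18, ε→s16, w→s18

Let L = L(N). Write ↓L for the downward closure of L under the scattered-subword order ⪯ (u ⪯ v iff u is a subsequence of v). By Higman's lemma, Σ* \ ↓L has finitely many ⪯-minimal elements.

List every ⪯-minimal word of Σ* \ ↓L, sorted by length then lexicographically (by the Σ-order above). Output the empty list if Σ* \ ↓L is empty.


min(Σ*\↓L) = [ε].

|Q|=19, |F|=0, |δ|=37 (16 ε).
min D↑ (1 st, q0=0, F={0}): 0:x→0,w→0 (ε-aug+det+¬).
ε ∈ L(D↑) — L = ∅.


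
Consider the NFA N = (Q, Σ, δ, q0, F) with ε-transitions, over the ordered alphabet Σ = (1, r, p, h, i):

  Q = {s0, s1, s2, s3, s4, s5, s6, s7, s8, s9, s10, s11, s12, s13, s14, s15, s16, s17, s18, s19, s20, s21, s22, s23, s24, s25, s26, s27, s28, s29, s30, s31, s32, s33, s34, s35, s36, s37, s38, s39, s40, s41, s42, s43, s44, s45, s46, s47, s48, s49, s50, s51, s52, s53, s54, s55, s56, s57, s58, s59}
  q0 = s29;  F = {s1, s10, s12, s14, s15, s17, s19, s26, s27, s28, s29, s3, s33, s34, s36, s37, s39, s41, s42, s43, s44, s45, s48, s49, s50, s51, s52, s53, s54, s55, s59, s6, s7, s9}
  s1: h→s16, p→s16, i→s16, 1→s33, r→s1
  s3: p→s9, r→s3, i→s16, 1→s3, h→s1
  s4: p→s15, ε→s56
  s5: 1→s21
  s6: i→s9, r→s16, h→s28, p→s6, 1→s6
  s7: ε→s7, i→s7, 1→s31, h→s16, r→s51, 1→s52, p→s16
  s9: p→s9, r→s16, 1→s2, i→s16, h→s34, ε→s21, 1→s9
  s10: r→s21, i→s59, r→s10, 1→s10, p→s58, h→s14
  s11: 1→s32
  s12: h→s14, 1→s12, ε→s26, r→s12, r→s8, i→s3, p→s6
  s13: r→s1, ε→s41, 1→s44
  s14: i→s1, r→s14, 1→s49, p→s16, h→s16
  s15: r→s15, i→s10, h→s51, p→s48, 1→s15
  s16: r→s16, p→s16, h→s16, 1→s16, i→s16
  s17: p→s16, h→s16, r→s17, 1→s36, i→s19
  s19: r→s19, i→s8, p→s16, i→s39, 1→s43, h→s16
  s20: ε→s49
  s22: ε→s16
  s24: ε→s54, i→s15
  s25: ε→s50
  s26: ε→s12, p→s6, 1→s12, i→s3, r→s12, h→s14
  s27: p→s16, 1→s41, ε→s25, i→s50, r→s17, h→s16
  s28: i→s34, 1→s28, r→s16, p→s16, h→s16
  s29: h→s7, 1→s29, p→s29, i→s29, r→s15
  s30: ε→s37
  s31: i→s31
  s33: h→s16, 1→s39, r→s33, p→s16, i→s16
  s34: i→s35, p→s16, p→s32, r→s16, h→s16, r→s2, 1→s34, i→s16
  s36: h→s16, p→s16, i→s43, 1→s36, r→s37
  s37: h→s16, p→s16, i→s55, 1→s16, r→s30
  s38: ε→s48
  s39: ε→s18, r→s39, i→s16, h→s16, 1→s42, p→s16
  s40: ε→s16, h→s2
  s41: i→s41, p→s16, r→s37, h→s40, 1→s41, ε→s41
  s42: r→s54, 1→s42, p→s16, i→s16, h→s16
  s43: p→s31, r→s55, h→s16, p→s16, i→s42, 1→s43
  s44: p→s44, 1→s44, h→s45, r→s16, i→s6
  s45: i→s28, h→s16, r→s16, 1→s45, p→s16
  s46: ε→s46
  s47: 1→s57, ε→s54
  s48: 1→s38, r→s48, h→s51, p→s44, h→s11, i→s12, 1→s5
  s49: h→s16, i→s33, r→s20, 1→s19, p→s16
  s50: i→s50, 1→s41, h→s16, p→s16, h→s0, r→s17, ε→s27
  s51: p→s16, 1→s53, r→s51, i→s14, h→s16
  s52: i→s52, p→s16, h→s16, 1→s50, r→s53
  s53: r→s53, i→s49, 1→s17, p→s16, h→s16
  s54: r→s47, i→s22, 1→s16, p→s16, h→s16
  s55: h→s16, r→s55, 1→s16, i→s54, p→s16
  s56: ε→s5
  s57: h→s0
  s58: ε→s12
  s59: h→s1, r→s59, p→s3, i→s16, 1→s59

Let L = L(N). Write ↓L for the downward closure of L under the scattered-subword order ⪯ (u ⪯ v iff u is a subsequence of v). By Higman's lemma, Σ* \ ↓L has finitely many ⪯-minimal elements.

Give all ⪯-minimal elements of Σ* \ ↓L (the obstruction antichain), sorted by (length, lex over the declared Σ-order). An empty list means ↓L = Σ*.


|Q|=60, |F|=34, |δ|=218 (21 ε).
min D↑ (33 st, q0=0, F={7}): 0:1→0,r→1,p→0,h→2,i→0 1:1→1,r→1,p→3,h→4,i→5 2:1→6,r→4,p→7,h→7,i→2 3:1→3,r→3,p→8,h→4,i→9 4:1→10,r→4,p→7,h→7,i→11 5:1→5,r→5,p→9,h→11,i→12 6:1→13,r→10,p→7,h→7,i→6 7:1→7,r→7,p→7,h→7,i→7 8:1→8,r→7,p→8,h→14,i→15 9:1→9,r→9,p→15,h→11,i→16 10:1→17,r→10,p→7,h→7,i→18 11:1→18,r→11,p→7,h→7,i→19 12:1→12,r→12,p→16,h→19,i→7 13:1→20,r→17,p→7,h→7,i→13 14:1→14,r→7,p→7,h→7,i→21 15:1→15,r→7,p→15,h→21,i→22 16:1→16,r→16,p→22,h→19,i→7 17:1→23,r→17,p→7,h→7,i→24 18:1→24,r→18,p→7,h→7,i→25 19:1→25,r→19,p→7,h→7,i→7 20:1→20,r→26,p→7,h→7,i→20 21:1→21,r→7,p→7,h→7,i→27 22:1→22,r→7,p→22,h→27,i→7 23:1→23,r→26,p→7,h→7,i→28 24:1→28,r→24,p→7,h→7,i→29 25:1→29,r→25,p→7,h→7,i→7 26:1→7,r→26,p→7,h→7,i→30 27:1→27,r→7,p→7,h→7,i→7 28:1→28,r→30,p→7,h→7,i→31 29:1→31,r→29,p→7,h→7,i→7 30:1→7,r→30,p→7,h→7,i→32 31:1→31,r→32,p→7,h→7,i→7 32:1→7,r→32,p→7,h→7,i→7.
'hp': run [54, 39, 3] end={s16,s31,s32} — reject; 2/2 single-dels accept.
'hh': run [54, 39, 4] end={s0,s16,s2,s40} rej; 2/2 deletions ∈↓L.
'rppr': run [54, 46, 43, 12, 2] end={s16,s2} — reject; 4/4 single-dels accept.
'riii': |S_i|=[54, 46, 33, 21, 4] end={s16,s22,s31,s35} — reject; 4/4 single-dels accept.
'h111r1': run [54, 39, 34, 29, 21, 10, 3] end={s0,s16,s57} — reject; 6/6 single-dels accept.
5 minimals (antichain).

Antichain: [hp, hh, rppr, riii, h111r1].


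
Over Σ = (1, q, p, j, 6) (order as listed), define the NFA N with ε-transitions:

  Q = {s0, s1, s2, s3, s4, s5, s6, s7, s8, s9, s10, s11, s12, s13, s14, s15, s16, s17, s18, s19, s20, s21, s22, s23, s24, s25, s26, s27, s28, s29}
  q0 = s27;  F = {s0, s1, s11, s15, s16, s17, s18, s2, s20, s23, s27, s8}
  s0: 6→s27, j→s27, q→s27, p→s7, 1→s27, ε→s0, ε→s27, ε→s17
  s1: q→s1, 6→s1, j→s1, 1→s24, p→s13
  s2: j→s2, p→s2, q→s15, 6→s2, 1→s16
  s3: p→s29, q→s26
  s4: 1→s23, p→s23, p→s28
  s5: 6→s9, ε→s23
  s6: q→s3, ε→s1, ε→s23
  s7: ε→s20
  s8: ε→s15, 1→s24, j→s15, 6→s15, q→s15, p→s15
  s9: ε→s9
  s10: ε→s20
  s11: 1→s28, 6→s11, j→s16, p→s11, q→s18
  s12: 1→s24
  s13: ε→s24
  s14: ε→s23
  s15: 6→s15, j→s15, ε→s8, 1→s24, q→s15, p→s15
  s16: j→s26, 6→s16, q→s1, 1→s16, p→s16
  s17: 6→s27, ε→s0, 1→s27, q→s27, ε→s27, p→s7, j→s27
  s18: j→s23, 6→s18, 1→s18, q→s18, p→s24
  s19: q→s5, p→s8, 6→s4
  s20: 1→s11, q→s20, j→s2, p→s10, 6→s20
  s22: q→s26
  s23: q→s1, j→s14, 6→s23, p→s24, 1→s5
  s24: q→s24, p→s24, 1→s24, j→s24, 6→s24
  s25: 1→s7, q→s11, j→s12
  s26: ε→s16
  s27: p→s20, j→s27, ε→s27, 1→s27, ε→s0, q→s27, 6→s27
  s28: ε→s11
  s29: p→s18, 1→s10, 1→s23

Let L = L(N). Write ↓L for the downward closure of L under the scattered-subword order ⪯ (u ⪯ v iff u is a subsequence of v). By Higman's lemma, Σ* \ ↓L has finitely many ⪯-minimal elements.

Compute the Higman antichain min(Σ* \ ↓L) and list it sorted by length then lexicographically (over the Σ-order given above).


|Q|=30, |F|=12, |δ|=102 (19 ε).
min D↑ (10 st, q0=0, F={7}): 0:1→0,q→0,p→1,j→0,6→0 1:1→2,q→1,p→1,j→3,6→1 2:1→2,q→4,p→2,j→5,6→2 3:1→5,q→6,p→3,j→3,6→3 4:1→4,q→4,p→7,j→8,6→4 5:1→5,q→9,p→5,j→5,6→5 6:1→7,q→6,p→6,j→6,6→6 7:1→7,q→7,p→7,j→7,6→7 8:1→8,q→9,p→7,j→8,6→8 9:1→7,q→9,p→7,j→9,6→9 (ε-aug+det+¬).
'p1qp': N↓-sim [21, 18, 12, 8, 2] end={s13,s24} ∉↓L; 4/4 deletions ∈↓L.
'pjq1': run [21, 18, 12, 5, 1] end={s24} rej; 4/4 del acc.
2 minimals (antichain).

Antichain: [p1qp, pjq1].


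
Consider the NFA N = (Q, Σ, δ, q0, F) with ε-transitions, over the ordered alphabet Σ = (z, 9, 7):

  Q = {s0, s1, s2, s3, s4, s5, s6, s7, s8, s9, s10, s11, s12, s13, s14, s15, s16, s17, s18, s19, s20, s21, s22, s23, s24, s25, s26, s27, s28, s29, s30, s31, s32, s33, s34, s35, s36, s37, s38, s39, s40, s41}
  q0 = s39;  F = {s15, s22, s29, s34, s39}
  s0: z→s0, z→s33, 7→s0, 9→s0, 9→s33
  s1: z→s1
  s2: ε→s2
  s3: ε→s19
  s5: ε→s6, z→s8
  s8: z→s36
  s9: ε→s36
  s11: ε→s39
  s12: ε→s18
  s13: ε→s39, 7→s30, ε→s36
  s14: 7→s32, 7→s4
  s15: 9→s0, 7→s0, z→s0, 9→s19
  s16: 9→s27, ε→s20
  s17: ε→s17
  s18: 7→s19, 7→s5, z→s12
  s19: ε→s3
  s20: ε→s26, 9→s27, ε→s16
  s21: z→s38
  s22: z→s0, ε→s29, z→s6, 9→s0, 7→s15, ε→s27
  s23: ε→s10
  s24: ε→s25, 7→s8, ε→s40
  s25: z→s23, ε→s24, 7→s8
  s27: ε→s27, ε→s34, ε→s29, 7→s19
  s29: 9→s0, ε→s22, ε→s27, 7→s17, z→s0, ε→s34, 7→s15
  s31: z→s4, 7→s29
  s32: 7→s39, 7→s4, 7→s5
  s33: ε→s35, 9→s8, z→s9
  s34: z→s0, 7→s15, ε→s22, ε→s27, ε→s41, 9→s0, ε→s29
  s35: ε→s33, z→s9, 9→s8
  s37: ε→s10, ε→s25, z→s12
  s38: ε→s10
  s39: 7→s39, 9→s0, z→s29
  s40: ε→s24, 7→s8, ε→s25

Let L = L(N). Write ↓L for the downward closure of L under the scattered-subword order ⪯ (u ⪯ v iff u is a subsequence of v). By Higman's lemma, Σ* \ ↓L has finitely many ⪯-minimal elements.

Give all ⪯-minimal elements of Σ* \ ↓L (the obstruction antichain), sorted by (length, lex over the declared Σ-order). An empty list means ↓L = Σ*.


|Q|=42, |F|=5, |δ|=86 (36 ε).
min D↑ (4 st, q0=0, F={2}): 0:z→1,9→2,7→0 1:z→2,9→2,7→3 2:z→2,9→2,7→2 3:z→2,9→2,7→2 (ε-aug+det+¬).
'9': |S_i|=[17, 8] end={s0,s19,s3,s33,s35,s36,s8,s9} rej; 1/1 del acc.
'zz': run [17, 16, 7] end={s0,s33,s35,s36,s6,s8,s9} — reject; 2/2 del acc.
'z77': run [17, 16, 10, 6] end={s0,s33,s35,s36,s8,s9} ∉↓L; 3/3 deletions ∈↓L.
3 minimals (antichain).

min(Σ*\↓L) = [9, zz, z77].


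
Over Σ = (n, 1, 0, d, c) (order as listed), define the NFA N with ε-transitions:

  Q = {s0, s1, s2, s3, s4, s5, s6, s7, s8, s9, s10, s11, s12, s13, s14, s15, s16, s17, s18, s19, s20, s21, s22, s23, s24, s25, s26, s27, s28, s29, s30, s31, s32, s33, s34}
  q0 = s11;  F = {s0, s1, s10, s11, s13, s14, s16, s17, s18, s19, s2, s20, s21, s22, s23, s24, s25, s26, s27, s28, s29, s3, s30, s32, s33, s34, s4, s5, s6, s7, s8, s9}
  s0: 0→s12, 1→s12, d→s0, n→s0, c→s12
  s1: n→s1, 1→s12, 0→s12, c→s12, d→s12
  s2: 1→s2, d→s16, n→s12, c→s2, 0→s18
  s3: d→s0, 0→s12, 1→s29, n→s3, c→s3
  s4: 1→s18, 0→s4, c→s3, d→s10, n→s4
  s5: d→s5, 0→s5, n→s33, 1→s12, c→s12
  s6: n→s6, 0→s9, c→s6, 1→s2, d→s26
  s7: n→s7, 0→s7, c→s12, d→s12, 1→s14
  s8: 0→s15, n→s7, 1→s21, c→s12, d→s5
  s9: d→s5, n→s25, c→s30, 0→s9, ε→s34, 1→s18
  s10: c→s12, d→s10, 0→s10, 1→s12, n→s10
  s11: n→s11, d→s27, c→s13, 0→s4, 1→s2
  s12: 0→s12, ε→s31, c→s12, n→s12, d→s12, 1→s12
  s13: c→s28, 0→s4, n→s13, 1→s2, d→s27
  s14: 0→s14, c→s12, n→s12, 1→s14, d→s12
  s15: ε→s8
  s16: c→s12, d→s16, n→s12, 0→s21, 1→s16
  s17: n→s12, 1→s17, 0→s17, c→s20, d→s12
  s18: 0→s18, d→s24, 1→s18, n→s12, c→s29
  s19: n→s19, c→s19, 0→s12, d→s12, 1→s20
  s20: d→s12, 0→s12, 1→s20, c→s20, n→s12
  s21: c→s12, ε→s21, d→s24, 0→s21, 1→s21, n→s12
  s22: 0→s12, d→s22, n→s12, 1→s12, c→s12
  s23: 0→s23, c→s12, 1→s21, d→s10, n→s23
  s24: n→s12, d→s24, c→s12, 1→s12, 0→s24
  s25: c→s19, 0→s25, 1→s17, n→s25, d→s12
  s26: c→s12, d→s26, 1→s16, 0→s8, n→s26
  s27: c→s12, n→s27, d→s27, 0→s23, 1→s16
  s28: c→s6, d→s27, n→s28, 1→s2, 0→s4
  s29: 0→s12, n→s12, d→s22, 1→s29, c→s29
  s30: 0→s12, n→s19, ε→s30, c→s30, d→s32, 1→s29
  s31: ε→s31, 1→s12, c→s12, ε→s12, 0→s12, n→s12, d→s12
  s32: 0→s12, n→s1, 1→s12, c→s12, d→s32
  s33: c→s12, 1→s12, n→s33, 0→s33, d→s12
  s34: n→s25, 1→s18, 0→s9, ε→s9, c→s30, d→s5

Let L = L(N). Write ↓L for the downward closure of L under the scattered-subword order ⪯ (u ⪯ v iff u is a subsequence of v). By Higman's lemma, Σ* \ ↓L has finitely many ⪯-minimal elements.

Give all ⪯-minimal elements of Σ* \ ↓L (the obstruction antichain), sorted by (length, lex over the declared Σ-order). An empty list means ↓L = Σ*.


|Q|=35, |F|=32, |δ|=178 (8 ε).
min D↑ (32 st, q0=0, F={5}): 0:n→0,1→1,0→2,d→3,c→4 1:n→5,1→1,0→6,d→7,c→1 2:n→2,1→6,0→2,d→8,c→9 3:n→3,1→7,0→10,d→3,c→5 4:n→4,1→1,0→2,d→3,c→11 5:n→5,1→5,0→5,d→5,c→5 6:n→5,1→6,0→6,d→12,c→13 7:n→5,1→7,0→14,d→7,c→5 8:n→8,1→5,0→8,d→8,c→5 9:n→9,1→13,0→5,d→15,c→9 10:n→10,1→14,0→10,d→8,c→5 11:n→11,1→1,0→2,d→3,c→16 12:n→5,1→5,0→12,d→12,c→5 13:n→5,1→13,0→5,d→17,c→13 14:n→5,1→14,0→14,d→12,c→5 15:n→15,1→5,0→5,d→15,c→5 16:n→16,1→1,0→18,d→19,c→16 17:n→5,1→5,0→5,d→17,c→5 18:n→20,1→6,0→18,d→21,c→22 19:n→19,1→7,0→23,d→19,c→5 20:n→20,1→24,0→20,d→5,c→25 21:n→26,1→5,0→21,d→21,c→5 22:n→25,1→13,0→5,d→27,c→22 23:n→28,1→14,0→23,d→21,c→5 24:n→5,1→24,0→24,d→5,c→29 25:n→25,1→29,0→5,d→5,c→25 26:n→26,1→5,0→26,d→5,c→5 27:n→30,1→5,0→5,d→27,c→5 28:n→28,1→31,0→28,d→5,c→5 29:n→5,1→29,0→5,d→5,c→29 30:n→30,1→5,0→5,d→5,c→5 31:n→5,1→31,0→31,d→5,c→5 [Hopcroft].
'1n': run [35, 12, 2] end={s12,s31} ∉↓L; 2/2 del acc.
'dc': N↓-sim [35, 19, 2] end={s12,s31} ∉↓L; 2/2 del acc.
'0d1': run [35, 27, 10, 2] end={s12,s31} — reject; 3/3 single-dels accept.
'0c0': N↓-sim [35, 27, 11, 2] end={s12,s31} rej; 3/3 single-dels accept.
'ccc0nd': run [35, 34, 33, 28, 22, 10, 2] end={s12,s31} — reject; 6/6 deletions ∈↓L.
5 words, ⪯-incomp.

min(Σ*\↓L) = [1n, dc, 0d1, 0c0, ccc0nd].


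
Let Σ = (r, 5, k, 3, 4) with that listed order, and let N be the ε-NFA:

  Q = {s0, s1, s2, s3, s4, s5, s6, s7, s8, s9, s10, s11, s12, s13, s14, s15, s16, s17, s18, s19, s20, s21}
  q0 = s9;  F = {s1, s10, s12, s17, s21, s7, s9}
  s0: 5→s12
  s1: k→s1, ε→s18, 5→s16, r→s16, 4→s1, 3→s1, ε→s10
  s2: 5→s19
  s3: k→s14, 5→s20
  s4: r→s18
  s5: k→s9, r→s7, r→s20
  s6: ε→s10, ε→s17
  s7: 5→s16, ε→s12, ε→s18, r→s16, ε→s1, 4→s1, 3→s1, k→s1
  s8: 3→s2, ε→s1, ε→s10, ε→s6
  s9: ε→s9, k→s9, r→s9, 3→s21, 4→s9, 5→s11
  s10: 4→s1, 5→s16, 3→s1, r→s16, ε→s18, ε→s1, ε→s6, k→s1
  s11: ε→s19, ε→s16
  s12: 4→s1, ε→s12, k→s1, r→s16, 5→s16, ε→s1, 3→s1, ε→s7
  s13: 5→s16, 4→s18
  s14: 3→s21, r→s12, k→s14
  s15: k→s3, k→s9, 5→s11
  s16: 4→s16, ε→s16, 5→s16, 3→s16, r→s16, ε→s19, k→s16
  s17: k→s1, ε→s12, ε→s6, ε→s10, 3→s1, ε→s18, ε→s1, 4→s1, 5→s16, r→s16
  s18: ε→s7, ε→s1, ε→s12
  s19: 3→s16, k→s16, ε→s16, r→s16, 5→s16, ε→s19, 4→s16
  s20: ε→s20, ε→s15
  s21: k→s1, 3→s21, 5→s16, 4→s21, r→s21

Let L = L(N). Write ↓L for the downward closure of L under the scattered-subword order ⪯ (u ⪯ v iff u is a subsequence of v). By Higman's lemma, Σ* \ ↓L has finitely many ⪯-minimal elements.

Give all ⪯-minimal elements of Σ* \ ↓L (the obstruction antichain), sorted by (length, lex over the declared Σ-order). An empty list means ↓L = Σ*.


A = [5, 3kr].

|Q|=22, |F|=7, |δ|=95 (33 ε).
min D↑ (4 st, q0=0, F={1}): 0:r→0,5→1,k→0,3→2,4→0 1:r→1,5→1,k→1,3→1,4→1 2:r→2,5→1,k→3,3→2,4→2 3:r→1,5→1,k→3,3→3,4→3.
'5': N↓-sim [12, 3] end={s11,s16,s19} rej; 1/1 single-dels accept.
'3kr': |S_i|=[12, 10, 9, 2] end={s16,s19} rej; 3/3 deletions ∈↓L.
2 obstructions.


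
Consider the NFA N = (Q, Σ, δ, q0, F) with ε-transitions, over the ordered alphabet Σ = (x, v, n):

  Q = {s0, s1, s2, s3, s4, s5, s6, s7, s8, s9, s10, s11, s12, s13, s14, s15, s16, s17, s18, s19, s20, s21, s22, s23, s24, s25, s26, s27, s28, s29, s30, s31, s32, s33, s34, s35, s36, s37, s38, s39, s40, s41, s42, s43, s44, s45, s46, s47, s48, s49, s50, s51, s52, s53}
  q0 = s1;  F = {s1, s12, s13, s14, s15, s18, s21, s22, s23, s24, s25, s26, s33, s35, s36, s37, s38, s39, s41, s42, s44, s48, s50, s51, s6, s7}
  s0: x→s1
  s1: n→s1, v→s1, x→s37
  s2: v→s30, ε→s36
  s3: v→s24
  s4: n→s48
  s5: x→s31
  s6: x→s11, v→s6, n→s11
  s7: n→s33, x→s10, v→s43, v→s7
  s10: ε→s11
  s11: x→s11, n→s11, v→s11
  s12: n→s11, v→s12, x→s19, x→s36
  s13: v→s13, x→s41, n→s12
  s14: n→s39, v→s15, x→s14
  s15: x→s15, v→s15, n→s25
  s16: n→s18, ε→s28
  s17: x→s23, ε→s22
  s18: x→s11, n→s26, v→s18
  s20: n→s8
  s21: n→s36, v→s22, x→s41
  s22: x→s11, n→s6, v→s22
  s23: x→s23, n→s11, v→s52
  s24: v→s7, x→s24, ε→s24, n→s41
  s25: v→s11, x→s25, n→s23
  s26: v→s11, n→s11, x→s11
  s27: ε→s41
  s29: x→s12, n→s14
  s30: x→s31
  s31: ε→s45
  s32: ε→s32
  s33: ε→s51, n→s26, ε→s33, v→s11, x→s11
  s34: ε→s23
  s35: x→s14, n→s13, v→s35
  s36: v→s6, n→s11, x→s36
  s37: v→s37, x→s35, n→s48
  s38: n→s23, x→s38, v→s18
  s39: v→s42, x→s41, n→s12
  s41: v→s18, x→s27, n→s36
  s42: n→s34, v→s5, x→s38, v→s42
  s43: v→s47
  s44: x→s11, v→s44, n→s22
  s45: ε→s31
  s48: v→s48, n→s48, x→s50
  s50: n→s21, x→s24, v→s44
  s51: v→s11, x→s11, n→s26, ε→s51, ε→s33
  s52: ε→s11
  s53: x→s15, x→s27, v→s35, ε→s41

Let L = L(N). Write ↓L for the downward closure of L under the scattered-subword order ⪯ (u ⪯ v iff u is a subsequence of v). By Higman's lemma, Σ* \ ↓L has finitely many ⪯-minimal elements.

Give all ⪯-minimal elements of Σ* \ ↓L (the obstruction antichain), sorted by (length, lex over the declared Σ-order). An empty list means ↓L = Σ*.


|Q|=54, |F|=26, |δ|=115 (16 ε).
min D↑ (26 st, q0=0, F={18}): 0:x→1,v→0,n→0 1:x→2,v→1,n→3 2:x→4,v→2,n→5 3:x→6,v→3,n→3 4:x→4,v→7,n→8 5:x→9,v→5,n→10 6:x→11,v→12,n→13 7:x→7,v→7,n→14 8:x→9,v→15,n→10 9:x→9,v→16,n→17 10:x→17,v→10,n→18 11:x→11,v→19,n→9 12:x→18,v→12,n→20 13:x→9,v→20,n→17 14:x→14,v→18,n→21 15:x→22,v→15,n→21 16:x→18,v→16,n→23 17:x→17,v→24,n→18 18:x→18,v→18,n→18 19:x→18,v→19,n→25 20:x→18,v→20,n→24 21:x→21,v→18,n→18 22:x→22,v→16,n→21 23:x→18,v→18,n→18 24:x→18,v→24,n→18 25:x→18,v→18,n→23 (ε-aug+det+¬).
'xxnnn': N↓-sim [37, 36, 34, 24, 9, 1] end={s11} — reject; 5/5 single-dels accept.
'xnxvx': |S_i|=[37, 36, 32, 25, 13, 2] end={s10,s11} — reject; 5/5 deletions ∈↓L.
'xxxvnv': |S_i|=[37, 36, 34, 28, 23, 8, 2] end={s11,s52} rej; 6/6 single-dels accept.
3 obstructions.

A = [xxnnn, xnxvx, xxxvnv].


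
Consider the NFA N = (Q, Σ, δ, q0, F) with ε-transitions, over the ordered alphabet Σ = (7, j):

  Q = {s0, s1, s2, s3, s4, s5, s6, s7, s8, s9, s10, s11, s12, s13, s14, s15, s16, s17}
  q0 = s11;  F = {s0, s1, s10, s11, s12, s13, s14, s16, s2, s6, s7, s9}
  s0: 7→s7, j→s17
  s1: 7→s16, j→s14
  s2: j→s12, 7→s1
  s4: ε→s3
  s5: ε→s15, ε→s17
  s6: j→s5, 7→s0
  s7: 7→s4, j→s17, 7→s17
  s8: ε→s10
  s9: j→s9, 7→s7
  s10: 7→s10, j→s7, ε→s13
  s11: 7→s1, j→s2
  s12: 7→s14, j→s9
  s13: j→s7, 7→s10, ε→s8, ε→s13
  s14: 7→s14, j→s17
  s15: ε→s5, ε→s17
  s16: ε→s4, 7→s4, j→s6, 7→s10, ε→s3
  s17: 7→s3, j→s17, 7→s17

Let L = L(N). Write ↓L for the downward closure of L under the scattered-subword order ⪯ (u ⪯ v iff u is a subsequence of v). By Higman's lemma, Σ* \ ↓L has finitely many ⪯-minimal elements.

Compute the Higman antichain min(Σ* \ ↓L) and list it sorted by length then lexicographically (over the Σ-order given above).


|Q|=18, |F|=12, |δ|=40 (11 ε).
min D↑ (12 st, q0=0, F={8}): 0:7→1,j→2 1:7→3,j→4 2:7→1,j→5 3:7→6,j→7 4:7→4,j→8 5:7→4,j→9 6:7→6,j→10 7:7→11,j→8 8:7→8,j→8 9:7→10,j→9 10:7→8,j→8 11:7→10,j→8 (ε-aug+det+¬).
'7jj': |S_i|=[18, 14, 9, 4] end={s15,s17,s3,s5} ∉↓L; 3/3 deletions ∈↓L.
'jj7j': N↓-sim [18, 17, 11, 6, 2] end={s17,s3} ∉↓L; 4/4 single-dels accept.
'777j7': run [18, 14, 13, 9, 4, 3] end={s17,s3,s4} ∉↓L; 5/5 single-dels accept.
'jjj77': N↓-sim [18, 17, 11, 7, 4, 3] end={s17,s3,s4} rej; 5/5 single-dels accept.
'77j777': |S_i|=[18, 14, 13, 8, 5, 4, 3] end={s17,s3,s4} ∉↓L; 6/6 single-dels accept.
5 obstructions.

A = [7jj, jj7j, 777j7, jjj77, 77j777].


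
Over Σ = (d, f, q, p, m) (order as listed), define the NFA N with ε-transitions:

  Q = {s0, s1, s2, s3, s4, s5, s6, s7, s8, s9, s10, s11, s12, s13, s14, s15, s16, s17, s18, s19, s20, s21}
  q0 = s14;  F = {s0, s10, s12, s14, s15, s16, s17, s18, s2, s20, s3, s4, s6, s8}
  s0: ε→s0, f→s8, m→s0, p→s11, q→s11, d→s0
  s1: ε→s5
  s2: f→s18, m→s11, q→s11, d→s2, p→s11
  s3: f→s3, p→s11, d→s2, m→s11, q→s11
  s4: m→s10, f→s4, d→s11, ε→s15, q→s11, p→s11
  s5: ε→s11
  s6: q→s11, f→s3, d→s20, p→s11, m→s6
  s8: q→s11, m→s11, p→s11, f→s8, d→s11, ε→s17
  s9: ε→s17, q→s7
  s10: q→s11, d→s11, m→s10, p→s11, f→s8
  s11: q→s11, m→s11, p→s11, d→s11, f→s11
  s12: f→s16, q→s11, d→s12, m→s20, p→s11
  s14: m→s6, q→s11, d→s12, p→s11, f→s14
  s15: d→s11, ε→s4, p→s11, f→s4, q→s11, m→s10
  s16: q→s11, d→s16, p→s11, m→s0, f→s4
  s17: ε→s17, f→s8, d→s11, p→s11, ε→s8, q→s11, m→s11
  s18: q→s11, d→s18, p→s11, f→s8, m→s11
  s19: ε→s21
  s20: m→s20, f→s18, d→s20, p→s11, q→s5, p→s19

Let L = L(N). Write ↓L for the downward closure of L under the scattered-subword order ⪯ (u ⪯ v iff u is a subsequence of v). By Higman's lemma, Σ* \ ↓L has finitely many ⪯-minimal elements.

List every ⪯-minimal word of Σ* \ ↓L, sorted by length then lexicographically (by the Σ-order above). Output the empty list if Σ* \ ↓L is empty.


A = [q, p, mfm, dffd].

|Q|=22, |F|=14, |δ|=87 (10 ε).
min D↑ (13 st, q0=0, F={2}): 0:d→1,f→0,q→2,p→2,m→3 1:d→1,f→4,q→2,p→2,m→5 2:d→2,f→2,q→2,p→2,m→2 3:d→5,f→6,q→2,p→2,m→3 4:d→4,f→7,q→2,p→2,m→8 5:d→5,f→9,q→2,p→2,m→5 6:d→10,f→6,q→2,p→2,m→2 7:d→2,f→7,q→2,p→2,m→11 8:d→8,f→12,q→2,p→2,m→8 9:d→9,f→12,q→2,p→2,m→2 10:d→10,f→9,q→2,p→2,m→2 11:d→2,f→12,q→2,p→2,m→11 12:d→2,f→12,q→2,p→2,m→2.
'q': N↓-sim [18, 2] end={s11,s5} rej; 1/1 del acc.
'p': |S_i|=[18, 3] end={s11,s19,s21} rej; 1/1 del acc.
'mfm': N↓-sim [18, 13, 6, 1] end={s11} — reject; 3/3 single-dels accept.
'dffd': N↓-sim [18, 15, 9, 6, 1] end={s11} — reject; 4/4 del acc.
4 minimals (antichain).


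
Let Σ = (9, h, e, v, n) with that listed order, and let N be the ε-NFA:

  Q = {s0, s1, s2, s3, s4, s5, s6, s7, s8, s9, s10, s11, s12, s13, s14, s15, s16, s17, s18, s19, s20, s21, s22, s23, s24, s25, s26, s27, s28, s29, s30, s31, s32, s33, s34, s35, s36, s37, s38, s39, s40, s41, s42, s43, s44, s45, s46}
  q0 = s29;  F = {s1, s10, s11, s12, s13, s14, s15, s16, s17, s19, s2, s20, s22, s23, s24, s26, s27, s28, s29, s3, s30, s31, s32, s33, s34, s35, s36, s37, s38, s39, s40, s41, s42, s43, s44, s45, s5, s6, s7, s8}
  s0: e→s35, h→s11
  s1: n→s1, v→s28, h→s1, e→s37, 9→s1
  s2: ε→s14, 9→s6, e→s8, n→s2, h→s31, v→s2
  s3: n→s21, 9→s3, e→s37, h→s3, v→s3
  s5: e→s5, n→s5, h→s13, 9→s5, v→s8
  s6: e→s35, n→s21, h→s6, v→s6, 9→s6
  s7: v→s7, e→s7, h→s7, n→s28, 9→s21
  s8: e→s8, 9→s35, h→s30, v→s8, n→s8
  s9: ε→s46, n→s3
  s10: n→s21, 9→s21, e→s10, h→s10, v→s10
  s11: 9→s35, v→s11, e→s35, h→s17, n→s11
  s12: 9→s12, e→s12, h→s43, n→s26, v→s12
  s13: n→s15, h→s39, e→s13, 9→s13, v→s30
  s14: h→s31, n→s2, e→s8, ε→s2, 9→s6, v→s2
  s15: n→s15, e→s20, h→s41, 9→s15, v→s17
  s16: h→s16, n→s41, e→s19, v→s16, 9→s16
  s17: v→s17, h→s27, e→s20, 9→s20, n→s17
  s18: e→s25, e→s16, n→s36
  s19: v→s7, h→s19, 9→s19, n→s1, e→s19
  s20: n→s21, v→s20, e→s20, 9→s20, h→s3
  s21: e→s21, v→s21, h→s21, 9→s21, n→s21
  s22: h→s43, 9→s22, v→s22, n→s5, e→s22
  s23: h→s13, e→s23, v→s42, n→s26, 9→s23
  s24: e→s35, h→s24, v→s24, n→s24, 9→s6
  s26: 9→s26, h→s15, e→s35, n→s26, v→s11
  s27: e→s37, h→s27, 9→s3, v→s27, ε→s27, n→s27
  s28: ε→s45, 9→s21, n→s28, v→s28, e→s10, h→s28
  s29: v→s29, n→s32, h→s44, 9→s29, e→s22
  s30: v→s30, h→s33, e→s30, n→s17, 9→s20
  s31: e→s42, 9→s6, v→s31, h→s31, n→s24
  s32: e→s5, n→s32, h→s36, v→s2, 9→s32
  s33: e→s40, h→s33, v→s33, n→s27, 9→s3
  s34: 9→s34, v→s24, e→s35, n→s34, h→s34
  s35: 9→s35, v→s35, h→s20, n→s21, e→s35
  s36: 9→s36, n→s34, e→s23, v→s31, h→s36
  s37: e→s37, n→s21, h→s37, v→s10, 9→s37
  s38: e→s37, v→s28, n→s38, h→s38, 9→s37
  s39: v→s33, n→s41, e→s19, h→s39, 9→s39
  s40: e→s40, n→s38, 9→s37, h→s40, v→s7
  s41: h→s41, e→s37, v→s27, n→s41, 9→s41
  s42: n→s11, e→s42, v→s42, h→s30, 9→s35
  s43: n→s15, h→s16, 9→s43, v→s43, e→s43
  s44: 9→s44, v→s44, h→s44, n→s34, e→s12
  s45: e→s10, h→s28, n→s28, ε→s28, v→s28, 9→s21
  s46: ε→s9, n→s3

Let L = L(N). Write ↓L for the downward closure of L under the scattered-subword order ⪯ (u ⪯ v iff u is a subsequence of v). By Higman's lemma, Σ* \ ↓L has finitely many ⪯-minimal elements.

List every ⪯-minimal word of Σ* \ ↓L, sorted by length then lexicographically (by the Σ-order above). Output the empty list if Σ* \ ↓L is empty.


Antichain: [hnen, nv9n, ehhev9].

|Q|=47, |F|=40, |δ|=219 (7 ε).
min D↑ (39 st, q0=0, F={22}): 0:9→0,h→1,e→2,v→0,n→3 1:9→1,h→1,e→4,v→1,n→5 2:9→2,h→6,e→2,v→2,n→7 3:9→3,h→8,e→7,v→9,n→3 4:9→4,h→6,e→4,v→4,n→10 5:9→5,h→5,e→11,v→12,n→5 6:9→6,h→13,e→6,v→6,n→14 7:9→7,h→15,e→7,v→16,n→7 8:9→8,h→8,e→17,v→18,n→5 9:9→19,h→18,e→16,v→9,n→9 10:9→10,h→14,e→11,v→20,n→10 11:9→11,h→21,e→11,v→11,n→22 12:9→19,h→12,e→11,v→12,n→12 13:9→13,h→13,e→23,v→13,n→24 14:9→14,h→24,e→21,v→25,n→14 15:9→15,h→26,e→15,v→27,n→14 16:9→11,h→27,e→16,v→16,n→16 17:9→17,h→15,e→17,v→28,n→10 18:9→19,h→18,e→28,v→18,n→12 19:9→19,h→19,e→11,v→19,n→22 20:9→11,h→25,e→11,v→20,n→20 21:9→21,h→29,e→21,v→21,n→22 22:9→22,h→22,e→22,v→22,n→22 23:9→23,h→23,e→23,v→30,n→31 24:9→24,h→24,e→32,v→33,n→24 25:9→21,h→33,e→21,v→25,n→25 26:9→26,h→26,e→23,v→34,n→24 27:9→21,h→34,e→27,v→27,n→25 28:9→11,h→27,e→28,v→28,n→20 29:9→29,h→29,e→32,v→29,n→22 30:9→22,h→30,e→30,v→30,n→35 31:9→31,h→31,e→32,v→35,n→31 32:9→32,h→32,e→32,v→36,n→22 33:9→29,h→33,e→32,v→33,n→33 34:9→29,h→34,e→37,v→34,n→33 35:9→22,h→35,e→36,v→35,n→35 36:9→22,h→36,e→36,v→36,n→22 37:9→32,h→37,e→37,v→30,n→38 38:9→32,h→38,e→32,v→35,n→38 (ε-aug+det+¬).
'hnen': N↓-sim [41, 34, 19, 6, 1] end={s21} rej; 4/4 del acc.
'nv9n': run [41, 35, 23, 7, 1] end={s21} — reject; 4/4 deletions ∈↓L.
'ehhev9': run [41, 31, 22, 16, 10, 5, 1] end={s21} — reject; 6/6 single-dels accept.
3 obstructions.


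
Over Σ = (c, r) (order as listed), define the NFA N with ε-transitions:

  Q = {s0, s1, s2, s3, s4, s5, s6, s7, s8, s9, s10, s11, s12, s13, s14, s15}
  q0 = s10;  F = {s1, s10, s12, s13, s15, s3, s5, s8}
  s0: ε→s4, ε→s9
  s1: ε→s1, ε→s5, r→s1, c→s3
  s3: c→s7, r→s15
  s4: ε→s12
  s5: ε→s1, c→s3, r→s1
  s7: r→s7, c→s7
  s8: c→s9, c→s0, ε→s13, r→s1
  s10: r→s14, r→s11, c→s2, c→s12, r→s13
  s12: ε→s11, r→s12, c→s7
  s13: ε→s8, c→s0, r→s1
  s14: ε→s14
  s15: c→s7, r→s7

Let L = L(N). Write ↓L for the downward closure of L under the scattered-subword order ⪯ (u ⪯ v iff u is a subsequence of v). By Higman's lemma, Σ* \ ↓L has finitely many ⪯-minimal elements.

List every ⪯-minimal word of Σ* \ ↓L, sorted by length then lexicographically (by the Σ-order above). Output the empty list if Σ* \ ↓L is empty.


Antichain: [cc, rrcrr].

|Q|=16, |F|=8, |δ|=32 (10 ε).
min D↑ (7 st, q0=0, F={3}): 0:c→1,r→2 1:c→3,r→1 2:c→1,r→4 3:c→3,r→3 4:c→5,r→4 5:c→3,r→6 6:c→3,r→3 [Hopcroft].
'cc': run [15, 9, 1] end={s7} ∉↓L; 2/2 del acc.
'rrcrr': N↓-sim [15, 13, 7, 3, 2, 1] end={s7} rej; 5/5 single-dels accept.
2 obstructions.


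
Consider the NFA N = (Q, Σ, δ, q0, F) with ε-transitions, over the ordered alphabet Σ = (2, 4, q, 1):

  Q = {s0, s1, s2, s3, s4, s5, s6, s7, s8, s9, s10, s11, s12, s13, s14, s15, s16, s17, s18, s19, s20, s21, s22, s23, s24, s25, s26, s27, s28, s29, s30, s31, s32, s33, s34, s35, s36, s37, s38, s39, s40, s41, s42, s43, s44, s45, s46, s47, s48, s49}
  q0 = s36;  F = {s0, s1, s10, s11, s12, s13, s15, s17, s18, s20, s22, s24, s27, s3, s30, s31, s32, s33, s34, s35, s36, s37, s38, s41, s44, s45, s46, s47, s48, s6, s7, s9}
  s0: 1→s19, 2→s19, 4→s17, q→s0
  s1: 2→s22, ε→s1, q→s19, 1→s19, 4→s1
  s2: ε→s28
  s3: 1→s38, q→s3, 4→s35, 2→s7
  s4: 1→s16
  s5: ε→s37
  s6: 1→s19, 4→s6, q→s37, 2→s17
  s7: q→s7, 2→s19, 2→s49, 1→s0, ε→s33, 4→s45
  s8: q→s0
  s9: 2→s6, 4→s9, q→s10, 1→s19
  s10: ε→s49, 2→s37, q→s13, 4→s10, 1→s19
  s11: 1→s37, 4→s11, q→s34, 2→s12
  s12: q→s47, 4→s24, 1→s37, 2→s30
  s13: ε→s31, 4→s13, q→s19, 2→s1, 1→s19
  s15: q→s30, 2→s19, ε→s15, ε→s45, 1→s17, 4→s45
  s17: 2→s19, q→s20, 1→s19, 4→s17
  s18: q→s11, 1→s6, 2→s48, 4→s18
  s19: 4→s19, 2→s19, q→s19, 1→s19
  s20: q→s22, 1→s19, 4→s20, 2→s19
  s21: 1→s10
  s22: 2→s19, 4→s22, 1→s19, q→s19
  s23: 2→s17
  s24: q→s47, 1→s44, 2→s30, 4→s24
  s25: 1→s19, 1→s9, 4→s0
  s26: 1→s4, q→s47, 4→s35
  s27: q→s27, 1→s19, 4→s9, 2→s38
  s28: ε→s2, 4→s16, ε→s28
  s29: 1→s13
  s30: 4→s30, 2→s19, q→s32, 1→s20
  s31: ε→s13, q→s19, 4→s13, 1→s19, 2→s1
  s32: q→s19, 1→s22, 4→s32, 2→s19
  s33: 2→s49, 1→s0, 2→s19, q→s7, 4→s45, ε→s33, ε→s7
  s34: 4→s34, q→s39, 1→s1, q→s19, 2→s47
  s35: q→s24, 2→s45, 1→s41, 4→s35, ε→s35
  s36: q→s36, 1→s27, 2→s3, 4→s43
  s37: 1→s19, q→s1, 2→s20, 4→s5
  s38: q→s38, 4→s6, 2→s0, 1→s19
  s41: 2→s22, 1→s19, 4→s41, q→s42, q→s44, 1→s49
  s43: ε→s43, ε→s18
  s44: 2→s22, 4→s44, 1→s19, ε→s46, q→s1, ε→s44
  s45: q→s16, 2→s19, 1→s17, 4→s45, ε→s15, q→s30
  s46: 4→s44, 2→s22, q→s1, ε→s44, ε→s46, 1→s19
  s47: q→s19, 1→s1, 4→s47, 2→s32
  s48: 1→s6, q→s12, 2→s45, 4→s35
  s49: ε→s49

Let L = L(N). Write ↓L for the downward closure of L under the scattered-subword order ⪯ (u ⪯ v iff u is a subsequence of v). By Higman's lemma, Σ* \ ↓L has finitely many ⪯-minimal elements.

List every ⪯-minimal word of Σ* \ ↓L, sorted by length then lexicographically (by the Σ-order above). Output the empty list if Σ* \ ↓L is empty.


min(Σ*\↓L) = [11, 222, 4qqq, 4122, 2412q].

|Q|=50, |F|=32, |δ|=172 (22 ε).
min D↑ (29 st, q0=0, F={11}): 0:2→1,4→2,q→0,1→3 1:2→4,4→5,q→1,1→6 2:2→7,4→2,q→8,1→9 3:2→6,4→10,q→3,1→11 4:2→11,4→12,q→4,1→13 5:2→12,4→5,q→14,1→15 6:2→13,4→9,q→6,1→11 7:2→12,4→5,q→16,1→9 8:2→16,4→8,q→17,1→18 9:2→19,4→9,q→18,1→11 10:2→9,4→10,q→20,1→11 11:2→11,4→11,q→11,1→11 12:2→11,4→12,q→21,1→19 13:2→11,4→19,q→13,1→11 14:2→21,4→14,q→22,1→23 15:2→24,4→15,q→23,1→11 16:2→21,4→14,q→22,1→18 17:2→22,4→17,q→11,1→25 18:2→26,4→18,q→25,1→11 19:2→11,4→19,q→26,1→11 20:2→18,4→20,q→27,1→11 21:2→11,4→21,q→28,1→26 22:2→28,4→22,q→11,1→25 23:2→24,4→23,q→25,1→11 24:2→11,4→24,q→11,1→11 25:2→24,4→25,q→11,1→11 26:2→11,4→26,q→24,1→11 27:2→25,4→27,q→11,1→11 28:2→11,4→28,q→11,1→24 (ε-aug+det+¬).
'11': |S_i|=[39, 20, 2] end={s19,s49} ∉↓L; 2/2 del acc.
'222': N↓-sim [39, 28, 13, 2] end={s19,s49} — reject; 3/3 single-dels accept.
'4qqq': |S_i|=[39, 32, 22, 9, 2] end={s19,s39} ∉↓L; 4/4 deletions ∈↓L.
'4122': run [39, 32, 13, 4, 1] end={s19} rej; 4/4 deletions ∈↓L.
'2412q': |S_i|=[39, 28, 21, 10, 2, 1] end={s19} ∉↓L; 5/5 del acc.
5 words, ⪯-incomp.
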